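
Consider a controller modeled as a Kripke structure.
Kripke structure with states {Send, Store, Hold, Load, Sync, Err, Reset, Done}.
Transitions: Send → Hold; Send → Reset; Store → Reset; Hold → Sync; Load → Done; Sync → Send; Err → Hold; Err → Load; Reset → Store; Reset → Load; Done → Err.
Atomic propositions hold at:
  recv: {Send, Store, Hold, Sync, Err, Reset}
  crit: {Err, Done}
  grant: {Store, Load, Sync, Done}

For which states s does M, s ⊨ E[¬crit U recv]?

{Send, Store, Hold, Sync, Err, Reset}

Sat(¬crit) = {Send, Store, Hold, Load, Sync, Reset}
E[¬crit U recv]: least fixpoint, start Z0 = Sat(recv) = {Send, Store, Hold, Sync, Err, Reset}, add states in Sat(¬crit) with some successor in Z. Already a fixed point.
Sat(E[¬crit U recv]) = {Send, Store, Hold, Sync, Err, Reset}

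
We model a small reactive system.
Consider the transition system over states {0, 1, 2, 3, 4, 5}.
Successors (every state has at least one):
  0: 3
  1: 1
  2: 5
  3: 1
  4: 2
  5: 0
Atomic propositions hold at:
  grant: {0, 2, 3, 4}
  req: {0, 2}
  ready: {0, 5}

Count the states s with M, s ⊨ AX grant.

3

Sat(AX grant) = {s : every successor in {0, 2, 3, 4}} = {0, 4, 5}
|Sat(AX grant)| = |{0, 4, 5}| = 3.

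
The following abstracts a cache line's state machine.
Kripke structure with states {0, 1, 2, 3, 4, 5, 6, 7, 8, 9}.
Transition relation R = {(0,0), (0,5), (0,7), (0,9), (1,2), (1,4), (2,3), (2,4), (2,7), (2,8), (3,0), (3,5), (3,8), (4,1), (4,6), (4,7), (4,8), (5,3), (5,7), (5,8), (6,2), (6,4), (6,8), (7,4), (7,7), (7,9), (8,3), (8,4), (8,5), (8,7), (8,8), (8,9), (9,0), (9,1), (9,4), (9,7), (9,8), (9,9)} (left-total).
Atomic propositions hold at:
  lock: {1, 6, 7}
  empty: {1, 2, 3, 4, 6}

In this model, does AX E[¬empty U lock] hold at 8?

No

Sat(¬empty) = {0, 5, 7, 8, 9}
E[¬empty U lock]: least fixpoint, start Z0 = Sat(lock) = {1, 6, 7}, add states in Sat(¬empty) with some successor in Z. Z1 = {0, 1, 5, 6, 7, 8, 9}; fixed.
Sat(E[¬empty U lock]) = {0, 1, 5, 6, 7, 8, 9}
Sat(AX E[¬empty U lock]) = {s : every successor in {0, 1, 5, 6, 7, 8, 9}} = {0, 3, 4}
8 ∉ Sat(AX E[¬empty U lock]) = {0, 3, 4}, so the formula does not hold at 8.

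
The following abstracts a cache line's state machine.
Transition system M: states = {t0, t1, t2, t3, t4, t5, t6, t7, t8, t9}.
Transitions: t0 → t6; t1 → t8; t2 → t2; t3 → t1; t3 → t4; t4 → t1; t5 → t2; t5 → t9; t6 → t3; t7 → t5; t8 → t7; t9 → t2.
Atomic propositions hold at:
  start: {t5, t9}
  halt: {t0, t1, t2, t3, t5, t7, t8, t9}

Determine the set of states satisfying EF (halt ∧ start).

{t0, t1, t3, t4, t5, t6, t7, t8, t9}

Sat(halt ∧ start) = {t5, t9}
EF (halt ∧ start): least fixpoint, start Z0 = {t5, t9}, add states with some successor in Z. Z1 = {t5, t7, t9}; Z2 = {t5, t7, t8, t9}; Z3 = {t1, t5, t7, t8, t9}; Z4 = {t1, t3, t4, t5, t7, t8, t9}; Z5 = {t1, t3, t4, t5, t6, t7, t8, t9}; Z6 = {t0, t1, t3, t4, t5, t6, t7, t8, t9}; fixed.
Sat(EF (halt ∧ start)) = {t0, t1, t3, t4, t5, t6, t7, t8, t9}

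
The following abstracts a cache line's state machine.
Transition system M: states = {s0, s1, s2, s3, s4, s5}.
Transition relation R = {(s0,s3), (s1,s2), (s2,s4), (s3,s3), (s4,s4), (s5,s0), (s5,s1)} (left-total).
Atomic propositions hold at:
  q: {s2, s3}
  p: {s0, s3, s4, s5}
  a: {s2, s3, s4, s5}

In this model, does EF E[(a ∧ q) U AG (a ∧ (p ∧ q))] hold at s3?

Sat(a ∧ q) = {s2, s3}
Sat(p ∧ q) = {s3}
Sat(a ∧ (p ∧ q)) = {s3}
AG (a ∧ (p ∧ q)): greatest fixpoint, start Z0 = {s3}, keep only states in Sat with every successor in Z. Already a fixed point.
Sat(AG (a ∧ (p ∧ q))) = {s3}
E[(a ∧ q) U AG (a ∧ (p ∧ q))]: least fixpoint, start Z0 = Sat(AG (a ∧ (p ∧ q))) = {s3}, add states in Sat(a ∧ q) with some successor in Z. Already a fixed point.
Sat(E[(a ∧ q) U AG (a ∧ (p ∧ q))]) = {s3}
EF E[(a ∧ q) U AG (a ∧ (p ∧ q))]: least fixpoint, start Z0 = {s3}, add states with some successor in Z. Z1 = {s0, s3}; Z2 = {s0, s3, s5}; fixed.
Sat(EF E[(a ∧ q) U AG (a ∧ (p ∧ q))]) = {s0, s3, s5}
s3 ∈ Sat(EF E[(a ∧ q) U AG (a ∧ (p ∧ q))]) = {s0, s3, s5}, so the formula holds at s3.

Yes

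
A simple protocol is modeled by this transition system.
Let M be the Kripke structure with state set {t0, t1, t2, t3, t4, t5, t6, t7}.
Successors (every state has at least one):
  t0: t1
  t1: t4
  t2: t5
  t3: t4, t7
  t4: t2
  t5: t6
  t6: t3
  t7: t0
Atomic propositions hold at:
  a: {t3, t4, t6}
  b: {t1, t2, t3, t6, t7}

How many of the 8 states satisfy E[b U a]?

4

E[b U a]: least fixpoint, start Z0 = Sat(a) = {t3, t4, t6}, add states in Sat(b) with some successor in Z. Z1 = {t1, t3, t4, t6}; fixed.
Sat(E[b U a]) = {t1, t3, t4, t6}
|Sat(E[b U a])| = |{t1, t3, t4, t6}| = 4.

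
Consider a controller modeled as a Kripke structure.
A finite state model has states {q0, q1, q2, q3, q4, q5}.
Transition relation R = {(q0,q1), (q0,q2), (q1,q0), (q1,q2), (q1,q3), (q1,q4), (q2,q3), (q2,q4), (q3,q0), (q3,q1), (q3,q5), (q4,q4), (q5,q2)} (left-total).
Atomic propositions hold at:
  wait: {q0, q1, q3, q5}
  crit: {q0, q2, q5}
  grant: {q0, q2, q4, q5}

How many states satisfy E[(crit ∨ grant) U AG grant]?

4

Sat(crit ∨ grant) = {q0, q2, q4, q5}
AG grant: greatest fixpoint, start Z0 = {q0, q2, q4, q5}, keep only states in Sat with every successor in Z. Z1 = {q4, q5}; Z2 = {q4}; fixed.
Sat(AG grant) = {q4}
E[(crit ∨ grant) U AG grant]: least fixpoint, start Z0 = Sat(AG grant) = {q4}, add states in Sat(crit ∨ grant) with some successor in Z. Z1 = {q2, q4}; Z2 = {q0, q2, q4, q5}; fixed.
Sat(E[(crit ∨ grant) U AG grant]) = {q0, q2, q4, q5}
|Sat(E[(crit ∨ grant) U AG grant])| = |{q0, q2, q4, q5}| = 4.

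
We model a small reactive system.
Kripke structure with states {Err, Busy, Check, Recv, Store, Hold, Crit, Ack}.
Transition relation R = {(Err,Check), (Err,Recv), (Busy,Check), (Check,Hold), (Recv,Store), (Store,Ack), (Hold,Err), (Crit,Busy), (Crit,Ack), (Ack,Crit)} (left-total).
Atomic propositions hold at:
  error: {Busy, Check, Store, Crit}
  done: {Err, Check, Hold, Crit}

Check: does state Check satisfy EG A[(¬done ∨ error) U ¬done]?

No

Sat(¬done) = {Busy, Recv, Store, Ack}
Sat(¬done ∨ error) = {Busy, Check, Recv, Store, Crit, Ack}
A[(¬done ∨ error) U ¬done]: least fixpoint, start Z0 = Sat(¬done) = {Busy, Recv, Store, Ack}, add states in Sat(¬done ∨ error) with every successor in Z. Z1 = {Busy, Recv, Store, Crit, Ack}; fixed.
Sat(A[(¬done ∨ error) U ¬done]) = {Busy, Recv, Store, Crit, Ack}
EG A[(¬done ∨ error) U ¬done]: greatest fixpoint, start Z0 = {Busy, Recv, Store, Crit, Ack}, keep only states in Sat with some successor in Z. Z1 = {Recv, Store, Crit, Ack}; fixed.
Sat(EG A[(¬done ∨ error) U ¬done]) = {Recv, Store, Crit, Ack}
Check ∉ Sat(EG A[(¬done ∨ error) U ¬done]) = {Recv, Store, Crit, Ack}, so the formula does not hold at Check.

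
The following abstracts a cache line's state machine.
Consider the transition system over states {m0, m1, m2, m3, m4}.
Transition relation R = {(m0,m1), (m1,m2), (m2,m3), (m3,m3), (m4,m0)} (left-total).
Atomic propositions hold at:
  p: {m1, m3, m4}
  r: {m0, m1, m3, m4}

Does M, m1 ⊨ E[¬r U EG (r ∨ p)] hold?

Sat(¬r) = {m2}
Sat(r ∨ p) = {m0, m1, m3, m4}
EG (r ∨ p): greatest fixpoint, start Z0 = {m0, m1, m3, m4}, keep only states in Sat with some successor in Z. Z1 = {m0, m3, m4}; Z2 = {m3, m4}; Z3 = {m3}; fixed.
Sat(EG (r ∨ p)) = {m3}
E[¬r U EG (r ∨ p)]: least fixpoint, start Z0 = Sat(EG (r ∨ p)) = {m3}, add states in Sat(¬r) with some successor in Z. Z1 = {m2, m3}; fixed.
Sat(E[¬r U EG (r ∨ p)]) = {m2, m3}
m1 ∉ Sat(E[¬r U EG (r ∨ p)]) = {m2, m3}, so the formula does not hold at m1.

No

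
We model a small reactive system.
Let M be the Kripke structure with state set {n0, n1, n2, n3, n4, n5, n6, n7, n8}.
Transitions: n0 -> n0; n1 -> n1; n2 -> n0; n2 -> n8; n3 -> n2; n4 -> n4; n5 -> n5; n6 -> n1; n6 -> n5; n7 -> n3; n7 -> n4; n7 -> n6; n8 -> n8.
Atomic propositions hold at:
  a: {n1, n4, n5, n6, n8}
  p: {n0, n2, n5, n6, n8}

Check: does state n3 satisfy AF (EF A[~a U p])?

Yes

Sat(~a) = {n0, n2, n3, n7}
A[~a U p]: least fixpoint, start Z0 = Sat(p) = {n0, n2, n5, n6, n8}, add states in Sat(~a) with every successor in Z. Z1 = {n0, n2, n3, n5, n6, n8}; fixed.
Sat(A[~a U p]) = {n0, n2, n3, n5, n6, n8}
EF A[~a U p]: least fixpoint, start Z0 = {n0, n2, n3, n5, n6, n8}, add states with some successor in Z. Z1 = {n0, n2, n3, n5, n6, n7, n8}; fixed.
Sat(EF A[~a U p]) = {n0, n2, n3, n5, n6, n7, n8}
AF (EF A[~a U p]): least fixpoint, start Z0 = {n0, n2, n3, n5, n6, n7, n8}, add states with every successor in Z. Already a fixed point.
Sat(AF (EF A[~a U p])) = {n0, n2, n3, n5, n6, n7, n8}
n3 ∈ Sat(AF (EF A[~a U p])) = {n0, n2, n3, n5, n6, n7, n8}, so the formula holds at n3.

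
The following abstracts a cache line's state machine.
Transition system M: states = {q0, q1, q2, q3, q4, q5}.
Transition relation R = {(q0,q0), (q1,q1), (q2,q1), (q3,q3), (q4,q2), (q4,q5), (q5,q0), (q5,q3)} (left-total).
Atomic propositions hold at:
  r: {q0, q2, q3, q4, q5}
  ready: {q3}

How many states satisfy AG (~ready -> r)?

3

Sat(~ready) = {q0, q1, q2, q4, q5}
Sat(~ready -> r) = {q0, q2, q3, q4, q5}
AG (~ready -> r): greatest fixpoint, start Z0 = {q0, q2, q3, q4, q5}, keep only states in Sat with every successor in Z. Z1 = {q0, q3, q4, q5}; Z2 = {q0, q3, q5}; fixed.
Sat(AG (~ready -> r)) = {q0, q3, q5}
|Sat(AG (~ready -> r))| = |{q0, q3, q5}| = 3.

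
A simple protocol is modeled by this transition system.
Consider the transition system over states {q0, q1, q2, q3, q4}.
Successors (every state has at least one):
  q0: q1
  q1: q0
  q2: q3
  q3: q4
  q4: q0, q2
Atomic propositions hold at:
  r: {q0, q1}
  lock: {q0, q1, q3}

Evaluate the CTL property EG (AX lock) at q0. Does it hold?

Sat(AX lock) = {s : every successor in {q0, q1, q3}} = {q0, q1, q2}
EG (AX lock): greatest fixpoint, start Z0 = {q0, q1, q2}, keep only states in Sat with some successor in Z. Z1 = {q0, q1}; fixed.
Sat(EG (AX lock)) = {q0, q1}
q0 ∈ Sat(EG (AX lock)) = {q0, q1}, so the formula holds at q0.

Yes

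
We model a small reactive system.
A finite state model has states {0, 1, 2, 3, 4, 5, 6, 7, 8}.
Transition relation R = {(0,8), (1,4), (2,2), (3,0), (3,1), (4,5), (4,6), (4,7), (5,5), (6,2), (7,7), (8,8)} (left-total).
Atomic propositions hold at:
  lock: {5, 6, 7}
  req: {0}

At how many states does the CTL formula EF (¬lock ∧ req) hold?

Sat(¬lock) = {0, 1, 2, 3, 4, 8}
Sat(¬lock ∧ req) = {0}
EF (¬lock ∧ req): least fixpoint, start Z0 = {0}, add states with some successor in Z. Z1 = {0, 3}; fixed.
Sat(EF (¬lock ∧ req)) = {0, 3}
|Sat(EF (¬lock ∧ req))| = |{0, 3}| = 2.

2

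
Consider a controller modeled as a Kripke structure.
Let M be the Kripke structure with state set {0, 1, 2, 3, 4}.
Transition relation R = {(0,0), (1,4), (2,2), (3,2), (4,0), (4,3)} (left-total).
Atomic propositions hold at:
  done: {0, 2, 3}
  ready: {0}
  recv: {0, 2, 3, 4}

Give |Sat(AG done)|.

AG done: greatest fixpoint, start Z0 = {0, 2, 3}, keep only states in Sat with every successor in Z. Already a fixed point.
Sat(AG done) = {0, 2, 3}
|Sat(AG done)| = |{0, 2, 3}| = 3.

3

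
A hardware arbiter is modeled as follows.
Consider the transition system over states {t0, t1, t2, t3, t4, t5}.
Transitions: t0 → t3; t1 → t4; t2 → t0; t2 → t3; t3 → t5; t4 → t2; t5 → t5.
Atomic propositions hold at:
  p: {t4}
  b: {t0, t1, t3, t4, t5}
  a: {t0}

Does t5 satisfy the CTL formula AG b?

Yes

AG b: greatest fixpoint, start Z0 = {t0, t1, t3, t4, t5}, keep only states in Sat with every successor in Z. Z1 = {t0, t1, t3, t5}; Z2 = {t0, t3, t5}; fixed.
Sat(AG b) = {t0, t3, t5}
t5 ∈ Sat(AG b) = {t0, t3, t5}, so the formula holds at t5.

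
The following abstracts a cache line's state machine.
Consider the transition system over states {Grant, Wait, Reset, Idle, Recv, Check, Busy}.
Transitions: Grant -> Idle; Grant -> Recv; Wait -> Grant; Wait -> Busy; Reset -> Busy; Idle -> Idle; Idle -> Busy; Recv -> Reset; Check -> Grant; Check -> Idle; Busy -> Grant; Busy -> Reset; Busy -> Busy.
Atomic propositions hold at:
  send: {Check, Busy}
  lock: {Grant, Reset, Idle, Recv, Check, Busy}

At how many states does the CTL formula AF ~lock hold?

Sat(~lock) = {Wait}
AF ~lock: least fixpoint, start Z0 = {Wait}, add states with every successor in Z. Already a fixed point.
Sat(AF ~lock) = {Wait}
|Sat(AF ~lock)| = |{Wait}| = 1.

1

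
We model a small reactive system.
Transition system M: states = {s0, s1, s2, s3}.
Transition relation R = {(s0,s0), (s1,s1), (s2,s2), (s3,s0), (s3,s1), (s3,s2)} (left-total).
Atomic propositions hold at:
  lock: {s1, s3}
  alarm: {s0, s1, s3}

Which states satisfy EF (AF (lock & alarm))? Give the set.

Sat(lock & alarm) = {s1, s3}
AF (lock & alarm): least fixpoint, start Z0 = {s1, s3}, add states with every successor in Z. Already a fixed point.
Sat(AF (lock & alarm)) = {s1, s3}
EF (AF (lock & alarm)): least fixpoint, start Z0 = {s1, s3}, add states with some successor in Z. Already a fixed point.
Sat(EF (AF (lock & alarm))) = {s1, s3}

{s1, s3}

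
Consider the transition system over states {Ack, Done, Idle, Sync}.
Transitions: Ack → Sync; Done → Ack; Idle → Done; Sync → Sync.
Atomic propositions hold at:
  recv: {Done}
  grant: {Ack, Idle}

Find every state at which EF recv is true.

EF recv: least fixpoint, start Z0 = {Done}, add states with some successor in Z. Z1 = {Done, Idle}; fixed.
Sat(EF recv) = {Done, Idle}

{Done, Idle}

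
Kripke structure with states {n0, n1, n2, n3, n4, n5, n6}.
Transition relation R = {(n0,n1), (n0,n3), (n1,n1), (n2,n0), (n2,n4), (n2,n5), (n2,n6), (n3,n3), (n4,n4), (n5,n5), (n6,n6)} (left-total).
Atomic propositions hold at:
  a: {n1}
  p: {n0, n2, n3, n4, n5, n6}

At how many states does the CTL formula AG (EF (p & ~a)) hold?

4

Sat(~a) = {n0, n2, n3, n4, n5, n6}
Sat(p & ~a) = {n0, n2, n3, n4, n5, n6}
EF (p & ~a): least fixpoint, start Z0 = {n0, n2, n3, n4, n5, n6}, add states with some successor in Z. Already a fixed point.
Sat(EF (p & ~a)) = {n0, n2, n3, n4, n5, n6}
AG (EF (p & ~a)): greatest fixpoint, start Z0 = {n0, n2, n3, n4, n5, n6}, keep only states in Sat with every successor in Z. Z1 = {n2, n3, n4, n5, n6}; Z2 = {n3, n4, n5, n6}; fixed.
Sat(AG (EF (p & ~a))) = {n3, n4, n5, n6}
|Sat(AG (EF (p & ~a)))| = |{n3, n4, n5, n6}| = 4.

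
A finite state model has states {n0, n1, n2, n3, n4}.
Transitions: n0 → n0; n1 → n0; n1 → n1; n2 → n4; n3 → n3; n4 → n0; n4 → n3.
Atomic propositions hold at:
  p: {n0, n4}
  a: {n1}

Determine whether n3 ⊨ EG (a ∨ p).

No

Sat(a ∨ p) = {n0, n1, n4}
EG (a ∨ p): greatest fixpoint, start Z0 = {n0, n1, n4}, keep only states in Sat with some successor in Z. Already a fixed point.
Sat(EG (a ∨ p)) = {n0, n1, n4}
n3 ∉ Sat(EG (a ∨ p)) = {n0, n1, n4}, so the formula does not hold at n3.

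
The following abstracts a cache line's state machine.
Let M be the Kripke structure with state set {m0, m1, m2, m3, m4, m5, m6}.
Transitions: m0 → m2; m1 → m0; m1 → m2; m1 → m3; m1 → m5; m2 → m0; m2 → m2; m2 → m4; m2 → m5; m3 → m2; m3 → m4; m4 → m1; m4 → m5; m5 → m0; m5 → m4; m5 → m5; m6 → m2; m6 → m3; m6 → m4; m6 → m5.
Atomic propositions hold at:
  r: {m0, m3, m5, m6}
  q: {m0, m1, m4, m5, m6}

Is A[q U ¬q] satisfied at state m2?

Sat(¬q) = {m2, m3}
A[q U ¬q]: least fixpoint, start Z0 = Sat(¬q) = {m2, m3}, add states in Sat(q) with every successor in Z. Z1 = {m0, m2, m3}; fixed.
Sat(A[q U ¬q]) = {m0, m2, m3}
m2 ∈ Sat(A[q U ¬q]) = {m0, m2, m3}, so the formula holds at m2.

Yes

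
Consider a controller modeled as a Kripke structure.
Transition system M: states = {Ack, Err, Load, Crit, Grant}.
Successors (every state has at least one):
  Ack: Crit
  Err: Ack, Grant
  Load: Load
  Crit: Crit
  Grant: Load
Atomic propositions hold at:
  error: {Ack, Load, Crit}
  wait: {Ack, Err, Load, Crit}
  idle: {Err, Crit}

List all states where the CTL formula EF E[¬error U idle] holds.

Sat(¬error) = {Err, Grant}
E[¬error U idle]: least fixpoint, start Z0 = Sat(idle) = {Err, Crit}, add states in Sat(¬error) with some successor in Z. Already a fixed point.
Sat(E[¬error U idle]) = {Err, Crit}
EF E[¬error U idle]: least fixpoint, start Z0 = {Err, Crit}, add states with some successor in Z. Z1 = {Ack, Err, Crit}; fixed.
Sat(EF E[¬error U idle]) = {Ack, Err, Crit}

{Ack, Err, Crit}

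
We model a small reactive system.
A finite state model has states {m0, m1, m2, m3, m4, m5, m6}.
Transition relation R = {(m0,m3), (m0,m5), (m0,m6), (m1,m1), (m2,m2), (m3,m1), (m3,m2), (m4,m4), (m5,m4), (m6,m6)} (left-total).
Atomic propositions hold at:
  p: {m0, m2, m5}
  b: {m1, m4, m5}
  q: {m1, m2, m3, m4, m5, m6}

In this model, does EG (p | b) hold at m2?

Yes

Sat(p | b) = {m0, m1, m2, m4, m5}
EG (p | b): greatest fixpoint, start Z0 = {m0, m1, m2, m4, m5}, keep only states in Sat with some successor in Z. Already a fixed point.
Sat(EG (p | b)) = {m0, m1, m2, m4, m5}
m2 ∈ Sat(EG (p | b)) = {m0, m1, m2, m4, m5}, so the formula holds at m2.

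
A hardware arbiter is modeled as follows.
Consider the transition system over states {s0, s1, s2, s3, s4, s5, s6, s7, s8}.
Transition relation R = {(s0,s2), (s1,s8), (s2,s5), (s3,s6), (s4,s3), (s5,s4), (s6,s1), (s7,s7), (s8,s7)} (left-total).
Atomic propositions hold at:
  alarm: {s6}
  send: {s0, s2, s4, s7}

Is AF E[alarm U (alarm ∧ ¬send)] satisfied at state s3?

Yes

Sat(¬send) = {s1, s3, s5, s6, s8}
Sat(alarm ∧ ¬send) = {s6}
E[alarm U (alarm ∧ ¬send)]: least fixpoint, start Z0 = Sat((alarm ∧ ¬send)) = {s6}, add states in Sat(alarm) with some successor in Z. Already a fixed point.
Sat(E[alarm U (alarm ∧ ¬send)]) = {s6}
AF E[alarm U (alarm ∧ ¬send)]: least fixpoint, start Z0 = {s6}, add states with every successor in Z. Z1 = {s3, s6}; Z2 = {s3, s4, s6}; Z3 = {s3, s4, s5, s6}; Z4 = {s2, s3, s4, s5, s6}; Z5 = {s0, s2, s3, s4, s5, s6}; fixed.
Sat(AF E[alarm U (alarm ∧ ¬send)]) = {s0, s2, s3, s4, s5, s6}
s3 ∈ Sat(AF E[alarm U (alarm ∧ ¬send)]) = {s0, s2, s3, s4, s5, s6}, so the formula holds at s3.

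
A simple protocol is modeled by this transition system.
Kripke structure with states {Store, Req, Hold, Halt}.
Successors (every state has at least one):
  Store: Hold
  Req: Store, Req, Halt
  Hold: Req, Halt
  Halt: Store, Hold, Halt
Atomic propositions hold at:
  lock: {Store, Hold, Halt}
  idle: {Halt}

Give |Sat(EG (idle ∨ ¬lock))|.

2

Sat(¬lock) = {Req}
Sat(idle ∨ ¬lock) = {Req, Halt}
EG (idle ∨ ¬lock): greatest fixpoint, start Z0 = {Req, Halt}, keep only states in Sat with some successor in Z. Already a fixed point.
Sat(EG (idle ∨ ¬lock)) = {Req, Halt}
|Sat(EG (idle ∨ ¬lock))| = |{Req, Halt}| = 2.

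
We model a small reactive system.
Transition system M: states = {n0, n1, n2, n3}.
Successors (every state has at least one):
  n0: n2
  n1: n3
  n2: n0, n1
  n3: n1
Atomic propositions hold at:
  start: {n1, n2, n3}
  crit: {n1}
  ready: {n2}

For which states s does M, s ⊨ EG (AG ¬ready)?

Sat(¬ready) = {n0, n1, n3}
AG ¬ready: greatest fixpoint, start Z0 = {n0, n1, n3}, keep only states in Sat with every successor in Z. Z1 = {n1, n3}; fixed.
Sat(AG ¬ready) = {n1, n3}
EG (AG ¬ready): greatest fixpoint, start Z0 = {n1, n3}, keep only states in Sat with some successor in Z. Already a fixed point.
Sat(EG (AG ¬ready)) = {n1, n3}

{n1, n3}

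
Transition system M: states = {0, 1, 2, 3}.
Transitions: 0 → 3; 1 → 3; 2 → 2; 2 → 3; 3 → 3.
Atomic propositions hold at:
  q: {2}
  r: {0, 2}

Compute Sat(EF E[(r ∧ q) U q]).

{2}

Sat(r ∧ q) = {2}
E[(r ∧ q) U q]: least fixpoint, start Z0 = Sat(q) = {2}, add states in Sat(r ∧ q) with some successor in Z. Already a fixed point.
Sat(E[(r ∧ q) U q]) = {2}
EF E[(r ∧ q) U q]: least fixpoint, start Z0 = {2}, add states with some successor in Z. Already a fixed point.
Sat(EF E[(r ∧ q) U q]) = {2}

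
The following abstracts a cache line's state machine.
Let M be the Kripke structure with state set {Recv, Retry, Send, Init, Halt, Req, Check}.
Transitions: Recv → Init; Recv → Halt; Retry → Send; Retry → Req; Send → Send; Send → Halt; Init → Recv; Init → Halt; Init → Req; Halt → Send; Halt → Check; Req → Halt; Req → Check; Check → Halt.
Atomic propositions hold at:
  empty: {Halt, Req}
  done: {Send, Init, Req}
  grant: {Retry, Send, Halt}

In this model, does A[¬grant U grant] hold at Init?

No

Sat(¬grant) = {Recv, Init, Req, Check}
A[¬grant U grant]: least fixpoint, start Z0 = Sat(grant) = {Retry, Send, Halt}, add states in Sat(¬grant) with every successor in Z. Z1 = {Retry, Send, Halt, Check}; Z2 = {Retry, Send, Halt, Req, Check}; fixed.
Sat(A[¬grant U grant]) = {Retry, Send, Halt, Req, Check}
Init ∉ Sat(A[¬grant U grant]) = {Retry, Send, Halt, Req, Check}, so the formula does not hold at Init.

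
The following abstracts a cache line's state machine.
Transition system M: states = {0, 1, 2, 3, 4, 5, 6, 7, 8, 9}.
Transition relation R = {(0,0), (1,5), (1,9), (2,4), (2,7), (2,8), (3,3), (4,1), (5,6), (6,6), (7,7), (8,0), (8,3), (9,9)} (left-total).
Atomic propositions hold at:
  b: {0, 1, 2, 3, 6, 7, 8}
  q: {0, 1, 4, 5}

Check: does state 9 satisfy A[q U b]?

A[q U b]: least fixpoint, start Z0 = Sat(b) = {0, 1, 2, 3, 6, 7, 8}, add states in Sat(q) with every successor in Z. Z1 = {0, 1, 2, 3, 4, 5, 6, 7, 8}; fixed.
Sat(A[q U b]) = {0, 1, 2, 3, 4, 5, 6, 7, 8}
9 ∉ Sat(A[q U b]) = {0, 1, 2, 3, 4, 5, 6, 7, 8}, so the formula does not hold at 9.

No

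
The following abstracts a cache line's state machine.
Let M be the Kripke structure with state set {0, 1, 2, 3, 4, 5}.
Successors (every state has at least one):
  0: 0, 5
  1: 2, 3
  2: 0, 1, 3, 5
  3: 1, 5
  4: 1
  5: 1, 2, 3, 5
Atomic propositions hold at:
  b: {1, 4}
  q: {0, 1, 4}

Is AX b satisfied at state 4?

Sat(AX b) = {s : every successor in {1, 4}} = {4}
4 ∈ Sat(AX b) = {4}, so the formula holds at 4.

Yes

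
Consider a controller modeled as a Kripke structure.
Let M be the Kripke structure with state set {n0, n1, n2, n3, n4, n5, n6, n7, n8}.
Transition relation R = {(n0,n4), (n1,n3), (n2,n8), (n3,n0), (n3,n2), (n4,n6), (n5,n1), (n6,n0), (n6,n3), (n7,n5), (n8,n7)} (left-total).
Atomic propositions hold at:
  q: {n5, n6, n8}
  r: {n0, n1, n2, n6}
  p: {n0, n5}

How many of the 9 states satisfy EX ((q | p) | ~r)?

8

Sat(q | p) = {n0, n5, n6, n8}
Sat(~r) = {n3, n4, n5, n7, n8}
Sat((q | p) | ~r) = {n0, n3, n4, n5, n6, n7, n8}
Sat(EX ((q | p) | ~r)) = {s : some successor in {n0, n3, n4, n5, n6, n7, n8}} = {n0, n1, n2, n3, n4, n6, n7, n8}
|Sat(EX ((q | p) | ~r))| = |{n0, n1, n2, n3, n4, n6, n7, n8}| = 8.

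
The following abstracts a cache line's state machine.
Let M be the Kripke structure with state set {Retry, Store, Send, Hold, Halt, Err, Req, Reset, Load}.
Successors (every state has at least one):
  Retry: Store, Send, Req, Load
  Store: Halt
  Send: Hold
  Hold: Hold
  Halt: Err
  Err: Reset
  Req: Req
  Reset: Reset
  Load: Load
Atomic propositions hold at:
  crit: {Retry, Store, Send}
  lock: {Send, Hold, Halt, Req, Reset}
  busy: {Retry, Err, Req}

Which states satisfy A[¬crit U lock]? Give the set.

Sat(¬crit) = {Hold, Halt, Err, Req, Reset, Load}
A[¬crit U lock]: least fixpoint, start Z0 = Sat(lock) = {Send, Hold, Halt, Req, Reset}, add states in Sat(¬crit) with every successor in Z. Z1 = {Send, Hold, Halt, Err, Req, Reset}; fixed.
Sat(A[¬crit U lock]) = {Send, Hold, Halt, Err, Req, Reset}

{Send, Hold, Halt, Err, Req, Reset}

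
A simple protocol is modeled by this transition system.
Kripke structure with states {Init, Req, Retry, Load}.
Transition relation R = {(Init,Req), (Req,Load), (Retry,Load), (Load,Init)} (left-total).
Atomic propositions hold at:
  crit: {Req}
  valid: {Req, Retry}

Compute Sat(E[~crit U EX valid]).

Sat(~crit) = {Init, Retry, Load}
Sat(EX valid) = {s : some successor in {Req, Retry}} = {Init}
E[~crit U EX valid]: least fixpoint, start Z0 = Sat(EX valid) = {Init}, add states in Sat(~crit) with some successor in Z. Z1 = {Init, Load}; Z2 = {Init, Retry, Load}; fixed.
Sat(E[~crit U EX valid]) = {Init, Retry, Load}

{Init, Retry, Load}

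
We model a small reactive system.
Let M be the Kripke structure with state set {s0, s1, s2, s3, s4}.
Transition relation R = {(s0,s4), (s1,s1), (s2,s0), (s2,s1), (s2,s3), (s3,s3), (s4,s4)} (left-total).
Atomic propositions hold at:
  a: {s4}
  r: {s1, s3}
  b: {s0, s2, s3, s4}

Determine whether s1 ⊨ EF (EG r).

Yes

EG r: greatest fixpoint, start Z0 = {s1, s3}, keep only states in Sat with some successor in Z. Already a fixed point.
Sat(EG r) = {s1, s3}
EF (EG r): least fixpoint, start Z0 = {s1, s3}, add states with some successor in Z. Z1 = {s1, s2, s3}; fixed.
Sat(EF (EG r)) = {s1, s2, s3}
s1 ∈ Sat(EF (EG r)) = {s1, s2, s3}, so the formula holds at s1.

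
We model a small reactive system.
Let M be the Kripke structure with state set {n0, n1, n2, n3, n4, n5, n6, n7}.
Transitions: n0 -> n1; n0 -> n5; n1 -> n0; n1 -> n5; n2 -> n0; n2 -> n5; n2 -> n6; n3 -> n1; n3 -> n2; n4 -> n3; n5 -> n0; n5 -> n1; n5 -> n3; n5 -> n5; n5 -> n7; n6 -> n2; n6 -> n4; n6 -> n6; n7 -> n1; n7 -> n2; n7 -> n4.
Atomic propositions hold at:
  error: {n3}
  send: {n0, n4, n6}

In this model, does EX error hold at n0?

Sat(EX error) = {s : some successor in {n3}} = {n4, n5}
n0 ∉ Sat(EX error) = {n4, n5}, so the formula does not hold at n0.

No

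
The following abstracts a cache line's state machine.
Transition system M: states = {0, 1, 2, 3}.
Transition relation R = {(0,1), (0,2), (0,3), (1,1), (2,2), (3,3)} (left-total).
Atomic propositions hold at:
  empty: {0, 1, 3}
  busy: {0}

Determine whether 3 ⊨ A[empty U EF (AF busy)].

AF busy: least fixpoint, start Z0 = {0}, add states with every successor in Z. Already a fixed point.
Sat(AF busy) = {0}
EF (AF busy): least fixpoint, start Z0 = {0}, add states with some successor in Z. Already a fixed point.
Sat(EF (AF busy)) = {0}
A[empty U EF (AF busy)]: least fixpoint, start Z0 = Sat(EF (AF busy)) = {0}, add states in Sat(empty) with every successor in Z. Already a fixed point.
Sat(A[empty U EF (AF busy)]) = {0}
3 ∉ Sat(A[empty U EF (AF busy)]) = {0}, so the formula does not hold at 3.

No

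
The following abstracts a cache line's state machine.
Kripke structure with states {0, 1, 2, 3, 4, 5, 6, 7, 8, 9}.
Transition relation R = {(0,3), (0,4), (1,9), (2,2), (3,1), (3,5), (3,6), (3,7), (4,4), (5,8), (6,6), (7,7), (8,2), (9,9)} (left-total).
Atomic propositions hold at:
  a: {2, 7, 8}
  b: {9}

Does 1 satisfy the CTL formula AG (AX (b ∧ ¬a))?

Yes

Sat(¬a) = {0, 1, 3, 4, 5, 6, 9}
Sat(b ∧ ¬a) = {9}
Sat(AX (b ∧ ¬a)) = {s : every successor in {9}} = {1, 9}
AG (AX (b ∧ ¬a)): greatest fixpoint, start Z0 = {1, 9}, keep only states in Sat with every successor in Z. Already a fixed point.
Sat(AG (AX (b ∧ ¬a))) = {1, 9}
1 ∈ Sat(AG (AX (b ∧ ¬a))) = {1, 9}, so the formula holds at 1.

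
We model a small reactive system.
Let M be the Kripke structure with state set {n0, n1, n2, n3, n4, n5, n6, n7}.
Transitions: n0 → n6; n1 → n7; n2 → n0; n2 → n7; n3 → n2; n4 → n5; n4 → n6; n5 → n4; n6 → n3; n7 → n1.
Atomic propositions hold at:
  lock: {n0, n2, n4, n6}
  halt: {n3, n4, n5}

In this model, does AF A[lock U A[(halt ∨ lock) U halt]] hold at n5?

Yes

Sat(halt ∨ lock) = {n0, n2, n3, n4, n5, n6}
A[(halt ∨ lock) U halt]: least fixpoint, start Z0 = Sat(halt) = {n3, n4, n5}, add states in Sat(halt ∨ lock) with every successor in Z. Z1 = {n3, n4, n5, n6}; Z2 = {n0, n3, n4, n5, n6}; fixed.
Sat(A[(halt ∨ lock) U halt]) = {n0, n3, n4, n5, n6}
A[lock U A[(halt ∨ lock) U halt]]: least fixpoint, start Z0 = Sat(A[(halt ∨ lock) U halt]) = {n0, n3, n4, n5, n6}, add states in Sat(lock) with every successor in Z. Already a fixed point.
Sat(A[lock U A[(halt ∨ lock) U halt]]) = {n0, n3, n4, n5, n6}
AF A[lock U A[(halt ∨ lock) U halt]]: least fixpoint, start Z0 = {n0, n3, n4, n5, n6}, add states with every successor in Z. Already a fixed point.
Sat(AF A[lock U A[(halt ∨ lock) U halt]]) = {n0, n3, n4, n5, n6}
n5 ∈ Sat(AF A[lock U A[(halt ∨ lock) U halt]]) = {n0, n3, n4, n5, n6}, so the formula holds at n5.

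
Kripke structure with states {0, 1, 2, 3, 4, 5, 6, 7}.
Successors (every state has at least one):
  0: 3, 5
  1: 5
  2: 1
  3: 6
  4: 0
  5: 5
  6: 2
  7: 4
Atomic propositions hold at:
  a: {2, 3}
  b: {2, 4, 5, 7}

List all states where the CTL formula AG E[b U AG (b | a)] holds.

{5}

Sat(b | a) = {2, 3, 4, 5, 7}
AG (b | a): greatest fixpoint, start Z0 = {2, 3, 4, 5, 7}, keep only states in Sat with every successor in Z. Z1 = {5, 7}; Z2 = {5}; fixed.
Sat(AG (b | a)) = {5}
E[b U AG (b | a)]: least fixpoint, start Z0 = Sat(AG (b | a)) = {5}, add states in Sat(b) with some successor in Z. Already a fixed point.
Sat(E[b U AG (b | a)]) = {5}
AG E[b U AG (b | a)]: greatest fixpoint, start Z0 = {5}, keep only states in Sat with every successor in Z. Already a fixed point.
Sat(AG E[b U AG (b | a)]) = {5}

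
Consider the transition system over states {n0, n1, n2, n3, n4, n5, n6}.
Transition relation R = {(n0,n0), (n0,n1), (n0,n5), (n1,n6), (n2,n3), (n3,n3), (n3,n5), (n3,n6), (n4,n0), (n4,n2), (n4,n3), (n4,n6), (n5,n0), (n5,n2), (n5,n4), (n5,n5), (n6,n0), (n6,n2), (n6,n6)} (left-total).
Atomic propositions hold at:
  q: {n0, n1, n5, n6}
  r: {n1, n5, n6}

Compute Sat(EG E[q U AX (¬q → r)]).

Sat(¬q) = {n2, n3, n4}
Sat(¬q → r) = {n0, n1, n5, n6}
Sat(AX (¬q → r)) = {s : every successor in {n0, n1, n5, n6}} = {n0, n1}
E[q U AX (¬q → r)]: least fixpoint, start Z0 = Sat(AX (¬q → r)) = {n0, n1}, add states in Sat(q) with some successor in Z. Z1 = {n0, n1, n5, n6}; fixed.
Sat(E[q U AX (¬q → r)]) = {n0, n1, n5, n6}
EG E[q U AX (¬q → r)]: greatest fixpoint, start Z0 = {n0, n1, n5, n6}, keep only states in Sat with some successor in Z. Already a fixed point.
Sat(EG E[q U AX (¬q → r)]) = {n0, n1, n5, n6}

{n0, n1, n5, n6}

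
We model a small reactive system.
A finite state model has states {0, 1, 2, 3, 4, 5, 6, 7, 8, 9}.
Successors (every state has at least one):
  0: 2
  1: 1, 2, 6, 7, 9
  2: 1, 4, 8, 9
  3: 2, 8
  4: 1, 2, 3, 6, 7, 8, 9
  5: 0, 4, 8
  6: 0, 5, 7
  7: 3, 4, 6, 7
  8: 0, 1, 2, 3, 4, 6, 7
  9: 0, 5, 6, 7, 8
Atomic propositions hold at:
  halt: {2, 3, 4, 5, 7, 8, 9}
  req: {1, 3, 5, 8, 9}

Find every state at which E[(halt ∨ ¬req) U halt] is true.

Sat(¬req) = {0, 2, 4, 6, 7}
Sat(halt ∨ ¬req) = {0, 2, 3, 4, 5, 6, 7, 8, 9}
E[(halt ∨ ¬req) U halt]: least fixpoint, start Z0 = Sat(halt) = {2, 3, 4, 5, 7, 8, 9}, add states in Sat(halt ∨ ¬req) with some successor in Z. Z1 = {0, 2, 3, 4, 5, 6, 7, 8, 9}; fixed.
Sat(E[(halt ∨ ¬req) U halt]) = {0, 2, 3, 4, 5, 6, 7, 8, 9}

{0, 2, 3, 4, 5, 6, 7, 8, 9}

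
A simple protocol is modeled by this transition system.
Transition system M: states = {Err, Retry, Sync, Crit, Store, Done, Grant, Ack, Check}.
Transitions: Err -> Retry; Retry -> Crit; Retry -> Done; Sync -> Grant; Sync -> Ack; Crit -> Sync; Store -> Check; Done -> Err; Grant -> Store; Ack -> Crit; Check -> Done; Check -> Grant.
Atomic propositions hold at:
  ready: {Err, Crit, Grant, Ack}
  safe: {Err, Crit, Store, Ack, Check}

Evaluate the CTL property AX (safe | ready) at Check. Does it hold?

Sat(safe | ready) = {Err, Crit, Store, Grant, Ack, Check}
Sat(AX (safe | ready)) = {s : every successor in {Err, Crit, Store, Grant, Ack, Check}} = {Sync, Store, Done, Grant, Ack}
Check ∉ Sat(AX (safe | ready)) = {Sync, Store, Done, Grant, Ack}, so the formula does not hold at Check.

No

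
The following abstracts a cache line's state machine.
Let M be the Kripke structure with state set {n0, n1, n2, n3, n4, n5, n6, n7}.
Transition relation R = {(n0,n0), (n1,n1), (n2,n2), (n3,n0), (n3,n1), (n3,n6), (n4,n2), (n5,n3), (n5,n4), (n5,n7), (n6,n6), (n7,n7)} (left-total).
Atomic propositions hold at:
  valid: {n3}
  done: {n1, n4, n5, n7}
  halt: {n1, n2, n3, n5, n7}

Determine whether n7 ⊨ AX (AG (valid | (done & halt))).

Sat(done & halt) = {n1, n5, n7}
Sat(valid | (done & halt)) = {n1, n3, n5, n7}
AG (valid | (done & halt)): greatest fixpoint, start Z0 = {n1, n3, n5, n7}, keep only states in Sat with every successor in Z. Z1 = {n1, n7}; fixed.
Sat(AG (valid | (done & halt))) = {n1, n7}
Sat(AX (AG (valid | (done & halt)))) = {s : every successor in {n1, n7}} = {n1, n7}
n7 ∈ Sat(AX (AG (valid | (done & halt)))) = {n1, n7}, so the formula holds at n7.

Yes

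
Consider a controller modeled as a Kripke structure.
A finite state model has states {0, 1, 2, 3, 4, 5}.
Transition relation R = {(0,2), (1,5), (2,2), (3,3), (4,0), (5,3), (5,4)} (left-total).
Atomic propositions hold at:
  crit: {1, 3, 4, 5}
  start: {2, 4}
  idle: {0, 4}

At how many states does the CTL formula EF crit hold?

EF crit: least fixpoint, start Z0 = {1, 3, 4, 5}, add states with some successor in Z. Already a fixed point.
Sat(EF crit) = {1, 3, 4, 5}
|Sat(EF crit)| = |{1, 3, 4, 5}| = 4.

4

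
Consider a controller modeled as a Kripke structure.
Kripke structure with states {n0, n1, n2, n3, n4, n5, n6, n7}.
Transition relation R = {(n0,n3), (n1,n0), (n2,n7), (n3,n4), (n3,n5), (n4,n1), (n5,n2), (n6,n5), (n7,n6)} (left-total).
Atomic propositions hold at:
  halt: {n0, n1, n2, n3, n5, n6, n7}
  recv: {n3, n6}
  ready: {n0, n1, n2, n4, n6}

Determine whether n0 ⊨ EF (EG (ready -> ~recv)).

Yes

Sat(~recv) = {n0, n1, n2, n4, n5, n7}
Sat(ready -> ~recv) = {n0, n1, n2, n3, n4, n5, n7}
EG (ready -> ~recv): greatest fixpoint, start Z0 = {n0, n1, n2, n3, n4, n5, n7}, keep only states in Sat with some successor in Z. Z1 = {n0, n1, n2, n3, n4, n5}; Z2 = {n0, n1, n3, n4, n5}; Z3 = {n0, n1, n3, n4}; fixed.
Sat(EG (ready -> ~recv)) = {n0, n1, n3, n4}
EF (EG (ready -> ~recv)): least fixpoint, start Z0 = {n0, n1, n3, n4}, add states with some successor in Z. Already a fixed point.
Sat(EF (EG (ready -> ~recv))) = {n0, n1, n3, n4}
n0 ∈ Sat(EF (EG (ready -> ~recv))) = {n0, n1, n3, n4}, so the formula holds at n0.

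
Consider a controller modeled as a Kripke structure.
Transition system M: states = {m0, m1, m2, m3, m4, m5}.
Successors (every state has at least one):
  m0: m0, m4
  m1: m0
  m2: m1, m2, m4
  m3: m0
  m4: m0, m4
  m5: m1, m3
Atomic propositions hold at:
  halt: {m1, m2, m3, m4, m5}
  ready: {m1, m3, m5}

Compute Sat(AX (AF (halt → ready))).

Sat(halt → ready) = {m0, m1, m3, m5}
AF (halt → ready): least fixpoint, start Z0 = {m0, m1, m3, m5}, add states with every successor in Z. Already a fixed point.
Sat(AF (halt → ready)) = {m0, m1, m3, m5}
Sat(AX (AF (halt → ready))) = {s : every successor in {m0, m1, m3, m5}} = {m1, m3, m5}

{m1, m3, m5}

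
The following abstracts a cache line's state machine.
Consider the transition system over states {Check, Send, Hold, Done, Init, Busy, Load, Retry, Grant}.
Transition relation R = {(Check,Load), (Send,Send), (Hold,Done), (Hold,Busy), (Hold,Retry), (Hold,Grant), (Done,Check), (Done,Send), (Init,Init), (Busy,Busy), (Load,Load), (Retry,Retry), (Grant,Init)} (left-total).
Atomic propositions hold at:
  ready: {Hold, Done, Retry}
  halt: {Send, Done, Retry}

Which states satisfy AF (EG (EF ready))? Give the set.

EF ready: least fixpoint, start Z0 = {Hold, Done, Retry}, add states with some successor in Z. Already a fixed point.
Sat(EF ready) = {Hold, Done, Retry}
EG (EF ready): greatest fixpoint, start Z0 = {Hold, Done, Retry}, keep only states in Sat with some successor in Z. Z1 = {Hold, Retry}; fixed.
Sat(EG (EF ready)) = {Hold, Retry}
AF (EG (EF ready)): least fixpoint, start Z0 = {Hold, Retry}, add states with every successor in Z. Already a fixed point.
Sat(AF (EG (EF ready))) = {Hold, Retry}

{Hold, Retry}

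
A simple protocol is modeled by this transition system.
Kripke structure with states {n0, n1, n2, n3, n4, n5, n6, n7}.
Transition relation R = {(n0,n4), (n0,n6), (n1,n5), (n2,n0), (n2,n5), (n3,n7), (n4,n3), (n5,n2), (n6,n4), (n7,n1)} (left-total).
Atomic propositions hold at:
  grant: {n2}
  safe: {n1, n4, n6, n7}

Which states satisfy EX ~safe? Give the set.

{n1, n2, n4, n5}

Sat(~safe) = {n0, n2, n3, n5}
Sat(EX ~safe) = {s : some successor in {n0, n2, n3, n5}} = {n1, n2, n4, n5}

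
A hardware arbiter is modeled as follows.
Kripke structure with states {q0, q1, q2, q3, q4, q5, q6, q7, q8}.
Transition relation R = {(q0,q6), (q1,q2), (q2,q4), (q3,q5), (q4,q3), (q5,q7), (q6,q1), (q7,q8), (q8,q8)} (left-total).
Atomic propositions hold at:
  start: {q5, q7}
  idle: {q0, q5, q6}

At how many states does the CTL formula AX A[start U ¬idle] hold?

Sat(¬idle) = {q1, q2, q3, q4, q7, q8}
A[start U ¬idle]: least fixpoint, start Z0 = Sat(¬idle) = {q1, q2, q3, q4, q7, q8}, add states in Sat(start) with every successor in Z. Z1 = {q1, q2, q3, q4, q5, q7, q8}; fixed.
Sat(A[start U ¬idle]) = {q1, q2, q3, q4, q5, q7, q8}
Sat(AX A[start U ¬idle]) = {s : every successor in {q1, q2, q3, q4, q5, q7, q8}} = {q1, q2, q3, q4, q5, q6, q7, q8}
|Sat(AX A[start U ¬idle])| = |{q1, q2, q3, q4, q5, q6, q7, q8}| = 8.

8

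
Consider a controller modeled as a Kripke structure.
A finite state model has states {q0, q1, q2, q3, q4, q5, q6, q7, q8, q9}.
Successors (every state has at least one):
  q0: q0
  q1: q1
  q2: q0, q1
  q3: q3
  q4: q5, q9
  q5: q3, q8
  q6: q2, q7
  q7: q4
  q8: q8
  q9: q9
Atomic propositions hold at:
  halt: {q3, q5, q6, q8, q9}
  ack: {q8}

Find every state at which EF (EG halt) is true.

{q3, q4, q5, q6, q7, q8, q9}

EG halt: greatest fixpoint, start Z0 = {q3, q5, q6, q8, q9}, keep only states in Sat with some successor in Z. Z1 = {q3, q5, q8, q9}; fixed.
Sat(EG halt) = {q3, q5, q8, q9}
EF (EG halt): least fixpoint, start Z0 = {q3, q5, q8, q9}, add states with some successor in Z. Z1 = {q3, q4, q5, q8, q9}; Z2 = {q3, q4, q5, q7, q8, q9}; Z3 = {q3, q4, q5, q6, q7, q8, q9}; fixed.
Sat(EF (EG halt)) = {q3, q4, q5, q6, q7, q8, q9}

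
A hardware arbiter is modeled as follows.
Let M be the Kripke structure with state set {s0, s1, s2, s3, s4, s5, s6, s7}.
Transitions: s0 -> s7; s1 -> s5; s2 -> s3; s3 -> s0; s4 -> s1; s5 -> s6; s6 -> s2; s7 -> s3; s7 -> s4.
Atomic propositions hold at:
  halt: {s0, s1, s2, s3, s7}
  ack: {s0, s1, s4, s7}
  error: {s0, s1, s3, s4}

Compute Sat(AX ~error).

{s0, s1, s5, s6}

Sat(~error) = {s2, s5, s6, s7}
Sat(AX ~error) = {s : every successor in {s2, s5, s6, s7}} = {s0, s1, s5, s6}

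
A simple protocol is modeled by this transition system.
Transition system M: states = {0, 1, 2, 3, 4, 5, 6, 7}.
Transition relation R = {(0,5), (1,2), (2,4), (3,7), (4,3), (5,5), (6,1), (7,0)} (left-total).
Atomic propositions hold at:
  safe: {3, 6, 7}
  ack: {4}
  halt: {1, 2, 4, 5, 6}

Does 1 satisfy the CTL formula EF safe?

Yes

EF safe: least fixpoint, start Z0 = {3, 6, 7}, add states with some successor in Z. Z1 = {3, 4, 6, 7}; Z2 = {2, 3, 4, 6, 7}; Z3 = {1, 2, 3, 4, 6, 7}; fixed.
Sat(EF safe) = {1, 2, 3, 4, 6, 7}
1 ∈ Sat(EF safe) = {1, 2, 3, 4, 6, 7}, so the formula holds at 1.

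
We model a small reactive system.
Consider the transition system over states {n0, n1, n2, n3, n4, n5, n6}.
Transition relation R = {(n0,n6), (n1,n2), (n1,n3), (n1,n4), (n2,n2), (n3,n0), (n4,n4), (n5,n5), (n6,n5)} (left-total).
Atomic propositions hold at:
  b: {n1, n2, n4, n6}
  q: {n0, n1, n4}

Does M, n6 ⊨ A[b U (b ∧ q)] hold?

Sat(b ∧ q) = {n1, n4}
A[b U (b ∧ q)]: least fixpoint, start Z0 = Sat((b ∧ q)) = {n1, n4}, add states in Sat(b) with every successor in Z. Already a fixed point.
Sat(A[b U (b ∧ q)]) = {n1, n4}
n6 ∉ Sat(A[b U (b ∧ q)]) = {n1, n4}, so the formula does not hold at n6.

No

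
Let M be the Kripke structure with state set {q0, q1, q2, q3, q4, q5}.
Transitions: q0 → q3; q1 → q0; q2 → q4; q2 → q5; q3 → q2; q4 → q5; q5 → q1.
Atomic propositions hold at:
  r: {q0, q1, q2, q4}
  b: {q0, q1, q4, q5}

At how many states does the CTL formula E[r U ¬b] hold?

4

Sat(¬b) = {q2, q3}
E[r U ¬b]: least fixpoint, start Z0 = Sat(¬b) = {q2, q3}, add states in Sat(r) with some successor in Z. Z1 = {q0, q2, q3}; Z2 = {q0, q1, q2, q3}; fixed.
Sat(E[r U ¬b]) = {q0, q1, q2, q3}
|Sat(E[r U ¬b])| = |{q0, q1, q2, q3}| = 4.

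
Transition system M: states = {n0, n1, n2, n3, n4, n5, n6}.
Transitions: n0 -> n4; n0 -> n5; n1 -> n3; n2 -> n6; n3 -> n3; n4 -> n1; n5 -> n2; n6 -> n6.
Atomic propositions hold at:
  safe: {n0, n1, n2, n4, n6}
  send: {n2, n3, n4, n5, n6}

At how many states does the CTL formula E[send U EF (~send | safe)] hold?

Sat(~send) = {n0, n1}
Sat(~send | safe) = {n0, n1, n2, n4, n6}
EF (~send | safe): least fixpoint, start Z0 = {n0, n1, n2, n4, n6}, add states with some successor in Z. Z1 = {n0, n1, n2, n4, n5, n6}; fixed.
Sat(EF (~send | safe)) = {n0, n1, n2, n4, n5, n6}
E[send U EF (~send | safe)]: least fixpoint, start Z0 = Sat(EF (~send | safe)) = {n0, n1, n2, n4, n5, n6}, add states in Sat(send) with some successor in Z. Already a fixed point.
Sat(E[send U EF (~send | safe)]) = {n0, n1, n2, n4, n5, n6}
|Sat(E[send U EF (~send | safe)])| = |{n0, n1, n2, n4, n5, n6}| = 6.

6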